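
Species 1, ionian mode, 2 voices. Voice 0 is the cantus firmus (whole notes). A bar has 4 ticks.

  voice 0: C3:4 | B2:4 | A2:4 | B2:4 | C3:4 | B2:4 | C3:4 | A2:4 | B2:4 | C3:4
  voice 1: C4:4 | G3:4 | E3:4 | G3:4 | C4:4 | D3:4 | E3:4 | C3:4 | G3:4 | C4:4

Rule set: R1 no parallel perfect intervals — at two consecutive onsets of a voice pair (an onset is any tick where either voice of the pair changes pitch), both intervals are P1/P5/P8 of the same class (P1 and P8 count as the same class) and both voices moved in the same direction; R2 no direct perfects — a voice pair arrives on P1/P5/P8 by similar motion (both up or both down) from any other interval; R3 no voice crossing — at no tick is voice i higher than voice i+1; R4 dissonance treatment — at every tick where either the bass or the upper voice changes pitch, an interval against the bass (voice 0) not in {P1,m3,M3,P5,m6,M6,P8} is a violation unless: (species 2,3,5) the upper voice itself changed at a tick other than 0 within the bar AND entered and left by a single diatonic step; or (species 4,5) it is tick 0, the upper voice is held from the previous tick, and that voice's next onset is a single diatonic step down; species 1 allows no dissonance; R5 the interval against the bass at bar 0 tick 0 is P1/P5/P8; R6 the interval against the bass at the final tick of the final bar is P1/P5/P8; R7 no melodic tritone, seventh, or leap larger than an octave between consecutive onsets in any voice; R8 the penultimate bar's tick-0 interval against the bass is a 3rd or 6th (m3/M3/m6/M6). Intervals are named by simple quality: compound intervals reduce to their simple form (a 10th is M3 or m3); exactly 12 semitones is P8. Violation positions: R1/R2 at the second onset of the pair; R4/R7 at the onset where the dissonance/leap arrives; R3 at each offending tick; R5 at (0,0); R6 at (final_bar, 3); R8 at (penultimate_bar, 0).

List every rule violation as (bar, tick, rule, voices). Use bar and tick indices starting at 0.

(2, 0, R2, (0, 1))
(4, 0, R2, (0, 1))
(5, 0, R7, (1,))
(9, 0, R2, (0, 1))

bar 0: v0=C3 v1=C4 downbeat P8
bar 1: v0=B2 v1=G3 downbeat m6
bar 2: v0=A2 v1=E3 downbeat P5
bar 3: v0=B2 v1=G3 downbeat m6
bar 4: v0=C3 v1=C4 downbeat P8
bar 5: v0=B2 v1=D3 downbeat m3
bar 6: v0=C3 v1=E3 downbeat M3
bar 7: v0=A2 v1=C3 downbeat m3
bar 8: v0=B2 v1=G3 downbeat m6
bar 9: v0=C3 v1=C4 downbeat P8
  -> R2 @ bar 2 tick 0 v(0, 1): B2/G3 m6 -> A2/E3 P5 similar
  -> R2 @ bar 4 tick 0 v(0, 1): B2/G3 m6 -> C3/C4 P8 similar
  -> R7 @ bar 5 tick 0 v(1,): C4->D3 leap 10st
  -> R2 @ bar 9 tick 0 v(0, 1): B2/G3 m6 -> C3/C4 P8 similar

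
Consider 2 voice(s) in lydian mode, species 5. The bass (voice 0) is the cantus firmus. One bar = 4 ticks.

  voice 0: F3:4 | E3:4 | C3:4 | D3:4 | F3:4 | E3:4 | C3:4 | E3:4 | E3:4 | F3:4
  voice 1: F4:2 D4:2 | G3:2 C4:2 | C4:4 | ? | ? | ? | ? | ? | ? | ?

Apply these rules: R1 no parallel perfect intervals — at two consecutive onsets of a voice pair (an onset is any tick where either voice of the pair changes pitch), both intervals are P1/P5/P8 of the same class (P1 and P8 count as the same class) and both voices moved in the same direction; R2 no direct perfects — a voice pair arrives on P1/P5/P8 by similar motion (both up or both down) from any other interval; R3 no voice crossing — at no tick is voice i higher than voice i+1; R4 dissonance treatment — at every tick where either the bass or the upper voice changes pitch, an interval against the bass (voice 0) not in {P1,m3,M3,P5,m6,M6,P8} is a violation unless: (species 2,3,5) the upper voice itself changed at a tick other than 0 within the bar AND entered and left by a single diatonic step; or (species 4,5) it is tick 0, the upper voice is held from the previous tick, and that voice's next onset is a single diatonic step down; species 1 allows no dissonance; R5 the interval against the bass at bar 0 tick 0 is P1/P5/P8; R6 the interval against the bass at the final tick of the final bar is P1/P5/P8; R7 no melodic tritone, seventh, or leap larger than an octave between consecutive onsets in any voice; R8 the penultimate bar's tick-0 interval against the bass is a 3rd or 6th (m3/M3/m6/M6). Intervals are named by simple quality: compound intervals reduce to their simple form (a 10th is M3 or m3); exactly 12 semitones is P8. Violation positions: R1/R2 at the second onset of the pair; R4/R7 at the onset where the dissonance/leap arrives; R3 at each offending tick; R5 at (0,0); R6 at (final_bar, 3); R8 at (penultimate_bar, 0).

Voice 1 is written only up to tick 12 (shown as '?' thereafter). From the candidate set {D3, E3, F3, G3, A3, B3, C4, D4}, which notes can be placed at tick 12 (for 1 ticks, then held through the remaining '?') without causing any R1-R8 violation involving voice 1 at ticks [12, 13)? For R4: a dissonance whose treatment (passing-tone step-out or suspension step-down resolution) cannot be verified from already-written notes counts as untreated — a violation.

D3: violates R7
E3: violates R4
F3: legal
G3: violates R4
A3: legal
B3: legal
C4: violates R4
D4: violates R1

{A3, B3, F3}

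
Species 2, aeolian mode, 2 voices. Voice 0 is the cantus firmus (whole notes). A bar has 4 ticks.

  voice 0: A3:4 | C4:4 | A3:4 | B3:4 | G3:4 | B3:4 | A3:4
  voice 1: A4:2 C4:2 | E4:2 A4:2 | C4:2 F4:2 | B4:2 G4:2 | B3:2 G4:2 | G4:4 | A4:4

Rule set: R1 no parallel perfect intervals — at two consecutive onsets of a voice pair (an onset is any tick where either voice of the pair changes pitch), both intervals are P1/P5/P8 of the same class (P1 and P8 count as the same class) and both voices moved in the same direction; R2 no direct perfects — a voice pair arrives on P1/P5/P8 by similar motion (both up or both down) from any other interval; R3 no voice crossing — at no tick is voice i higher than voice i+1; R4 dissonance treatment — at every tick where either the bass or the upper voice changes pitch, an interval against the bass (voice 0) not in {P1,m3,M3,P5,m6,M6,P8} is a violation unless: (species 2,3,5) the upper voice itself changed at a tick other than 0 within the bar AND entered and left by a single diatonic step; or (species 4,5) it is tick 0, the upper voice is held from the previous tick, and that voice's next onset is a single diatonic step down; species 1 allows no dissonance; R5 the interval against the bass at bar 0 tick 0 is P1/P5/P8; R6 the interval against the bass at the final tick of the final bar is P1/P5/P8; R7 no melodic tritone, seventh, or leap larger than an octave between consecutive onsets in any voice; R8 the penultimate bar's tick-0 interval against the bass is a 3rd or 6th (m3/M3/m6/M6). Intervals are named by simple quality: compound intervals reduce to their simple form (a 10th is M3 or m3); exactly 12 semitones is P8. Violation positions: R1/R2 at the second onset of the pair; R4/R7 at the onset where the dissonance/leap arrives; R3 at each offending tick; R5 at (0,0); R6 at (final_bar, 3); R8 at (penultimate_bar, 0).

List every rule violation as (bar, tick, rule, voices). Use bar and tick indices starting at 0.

bar 0: v0=A3 v1=A4 downbeat P8
bar 1: v0=C4 v1=E4 downbeat M3
bar 2: v0=A3 v1=C4 downbeat m3
bar 3: v0=B3 v1=B4 downbeat P8
bar 4: v0=G3 v1=B3 downbeat M3
bar 5: v0=B3 v1=G4 downbeat m6
bar 6: v0=A3 v1=A4 downbeat P8
  -> R2 @ bar 3 tick 0 v(0, 1): A3/F4 m6 -> B3/B4 P8 similar
  -> R7 @ bar 3 tick 0 v(1,): F4->B4 leap 6st

(3, 0, R2, (0, 1))
(3, 0, R7, (1,))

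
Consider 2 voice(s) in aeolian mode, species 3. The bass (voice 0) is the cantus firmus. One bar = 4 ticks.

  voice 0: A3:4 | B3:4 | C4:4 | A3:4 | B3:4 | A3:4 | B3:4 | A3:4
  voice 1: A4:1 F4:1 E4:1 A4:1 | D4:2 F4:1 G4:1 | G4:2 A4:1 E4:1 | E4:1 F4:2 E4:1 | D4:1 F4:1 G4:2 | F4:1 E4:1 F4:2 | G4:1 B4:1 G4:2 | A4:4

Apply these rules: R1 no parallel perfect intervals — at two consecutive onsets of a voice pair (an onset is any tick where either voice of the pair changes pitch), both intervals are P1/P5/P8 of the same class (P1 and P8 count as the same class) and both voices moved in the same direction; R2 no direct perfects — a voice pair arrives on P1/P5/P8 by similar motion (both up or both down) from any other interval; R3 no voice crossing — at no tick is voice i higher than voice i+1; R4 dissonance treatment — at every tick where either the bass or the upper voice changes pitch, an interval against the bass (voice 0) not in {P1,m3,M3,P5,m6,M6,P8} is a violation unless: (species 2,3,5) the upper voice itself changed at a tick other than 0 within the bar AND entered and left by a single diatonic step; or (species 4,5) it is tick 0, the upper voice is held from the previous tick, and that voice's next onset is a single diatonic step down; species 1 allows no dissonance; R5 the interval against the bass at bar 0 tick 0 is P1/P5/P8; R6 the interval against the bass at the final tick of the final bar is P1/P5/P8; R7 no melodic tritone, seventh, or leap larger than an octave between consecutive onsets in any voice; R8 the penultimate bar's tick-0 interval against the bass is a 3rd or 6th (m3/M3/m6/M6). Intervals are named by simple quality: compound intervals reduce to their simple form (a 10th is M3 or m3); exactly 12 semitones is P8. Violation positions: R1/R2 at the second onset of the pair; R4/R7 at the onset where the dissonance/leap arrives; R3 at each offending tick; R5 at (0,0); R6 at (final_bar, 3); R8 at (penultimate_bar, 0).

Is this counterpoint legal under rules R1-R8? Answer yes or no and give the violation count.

No (2 violations)

bar 0: v0=A3 v1=A4 (P8)
bar 1: v0=B3 v1=D4 (m3)
bar 2: v0=C4 v1=G4 (P5)
bar 3: v0=A3 v1=E4 (P5)
bar 4: v0=B3 v1=D4 (m3)
bar 5: v0=A3 v1=F4 (m6)
bar 6: v0=B3 v1=G4 (m6)
bar 7: v0=A3 v1=A4 (P8)
  R4 @ bar1.2: B3/F4 TT untreated
  R4 @ bar4.1: B3/F4 TT untreated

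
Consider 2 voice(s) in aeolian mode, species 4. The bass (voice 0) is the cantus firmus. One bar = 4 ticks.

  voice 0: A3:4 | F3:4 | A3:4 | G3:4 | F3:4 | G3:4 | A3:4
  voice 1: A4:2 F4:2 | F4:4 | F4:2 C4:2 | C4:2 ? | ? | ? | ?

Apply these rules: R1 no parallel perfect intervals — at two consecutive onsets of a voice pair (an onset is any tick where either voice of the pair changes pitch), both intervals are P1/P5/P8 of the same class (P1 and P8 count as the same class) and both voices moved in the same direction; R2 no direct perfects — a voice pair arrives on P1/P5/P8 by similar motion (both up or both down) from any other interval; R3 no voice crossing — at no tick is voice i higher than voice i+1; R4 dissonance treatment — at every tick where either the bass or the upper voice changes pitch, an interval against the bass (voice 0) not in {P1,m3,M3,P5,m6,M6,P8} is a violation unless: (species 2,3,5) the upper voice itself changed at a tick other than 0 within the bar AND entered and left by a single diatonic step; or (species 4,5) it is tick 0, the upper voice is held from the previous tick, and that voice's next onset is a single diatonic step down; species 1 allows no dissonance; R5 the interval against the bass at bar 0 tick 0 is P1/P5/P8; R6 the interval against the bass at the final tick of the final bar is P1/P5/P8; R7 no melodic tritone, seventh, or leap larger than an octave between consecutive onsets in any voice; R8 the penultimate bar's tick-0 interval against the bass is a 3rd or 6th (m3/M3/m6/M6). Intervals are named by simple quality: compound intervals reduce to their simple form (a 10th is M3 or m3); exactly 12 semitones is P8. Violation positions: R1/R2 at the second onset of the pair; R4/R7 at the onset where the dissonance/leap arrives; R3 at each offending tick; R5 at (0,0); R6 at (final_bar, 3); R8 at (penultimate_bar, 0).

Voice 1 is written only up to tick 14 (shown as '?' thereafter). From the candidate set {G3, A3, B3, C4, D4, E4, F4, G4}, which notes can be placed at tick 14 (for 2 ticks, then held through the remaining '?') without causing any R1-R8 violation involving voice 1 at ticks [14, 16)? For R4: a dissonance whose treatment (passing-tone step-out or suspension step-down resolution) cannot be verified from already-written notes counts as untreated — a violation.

G3: legal
A3: violates R4
B3: legal
C4: legal
D4: legal
E4: legal
F4: violates R4
G4: legal

{B3, C4, D4, E4, G3, G4}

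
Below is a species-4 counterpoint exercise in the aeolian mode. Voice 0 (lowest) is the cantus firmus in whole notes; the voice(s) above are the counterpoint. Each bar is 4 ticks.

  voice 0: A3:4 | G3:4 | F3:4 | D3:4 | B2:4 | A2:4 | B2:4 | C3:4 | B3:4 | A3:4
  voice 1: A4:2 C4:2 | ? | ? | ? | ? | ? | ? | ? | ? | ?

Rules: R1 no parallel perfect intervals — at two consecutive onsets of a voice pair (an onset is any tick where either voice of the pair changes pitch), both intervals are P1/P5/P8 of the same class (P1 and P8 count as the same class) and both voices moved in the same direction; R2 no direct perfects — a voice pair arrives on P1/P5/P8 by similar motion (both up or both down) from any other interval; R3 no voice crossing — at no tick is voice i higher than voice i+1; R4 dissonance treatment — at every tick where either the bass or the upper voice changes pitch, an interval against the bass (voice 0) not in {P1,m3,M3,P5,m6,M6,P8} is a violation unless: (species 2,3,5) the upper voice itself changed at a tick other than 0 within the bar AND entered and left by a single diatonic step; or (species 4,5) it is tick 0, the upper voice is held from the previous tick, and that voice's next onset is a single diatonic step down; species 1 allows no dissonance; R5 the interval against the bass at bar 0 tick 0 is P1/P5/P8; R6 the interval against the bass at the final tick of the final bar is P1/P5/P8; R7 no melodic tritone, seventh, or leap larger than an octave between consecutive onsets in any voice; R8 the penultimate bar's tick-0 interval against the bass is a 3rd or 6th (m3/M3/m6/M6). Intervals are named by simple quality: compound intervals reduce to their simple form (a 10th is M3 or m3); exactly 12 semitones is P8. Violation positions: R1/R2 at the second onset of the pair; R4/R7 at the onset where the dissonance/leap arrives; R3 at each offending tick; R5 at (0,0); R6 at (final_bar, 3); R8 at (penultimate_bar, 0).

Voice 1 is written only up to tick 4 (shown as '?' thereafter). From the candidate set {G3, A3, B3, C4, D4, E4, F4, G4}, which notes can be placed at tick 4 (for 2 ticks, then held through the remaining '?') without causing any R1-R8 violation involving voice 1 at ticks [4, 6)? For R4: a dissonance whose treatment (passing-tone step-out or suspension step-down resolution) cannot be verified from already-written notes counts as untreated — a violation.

G3: violates R2
A3: violates R4
B3: legal
C4: violates R4
D4: legal
E4: legal
F4: violates R4
G4: legal

{B3, D4, E4, G4}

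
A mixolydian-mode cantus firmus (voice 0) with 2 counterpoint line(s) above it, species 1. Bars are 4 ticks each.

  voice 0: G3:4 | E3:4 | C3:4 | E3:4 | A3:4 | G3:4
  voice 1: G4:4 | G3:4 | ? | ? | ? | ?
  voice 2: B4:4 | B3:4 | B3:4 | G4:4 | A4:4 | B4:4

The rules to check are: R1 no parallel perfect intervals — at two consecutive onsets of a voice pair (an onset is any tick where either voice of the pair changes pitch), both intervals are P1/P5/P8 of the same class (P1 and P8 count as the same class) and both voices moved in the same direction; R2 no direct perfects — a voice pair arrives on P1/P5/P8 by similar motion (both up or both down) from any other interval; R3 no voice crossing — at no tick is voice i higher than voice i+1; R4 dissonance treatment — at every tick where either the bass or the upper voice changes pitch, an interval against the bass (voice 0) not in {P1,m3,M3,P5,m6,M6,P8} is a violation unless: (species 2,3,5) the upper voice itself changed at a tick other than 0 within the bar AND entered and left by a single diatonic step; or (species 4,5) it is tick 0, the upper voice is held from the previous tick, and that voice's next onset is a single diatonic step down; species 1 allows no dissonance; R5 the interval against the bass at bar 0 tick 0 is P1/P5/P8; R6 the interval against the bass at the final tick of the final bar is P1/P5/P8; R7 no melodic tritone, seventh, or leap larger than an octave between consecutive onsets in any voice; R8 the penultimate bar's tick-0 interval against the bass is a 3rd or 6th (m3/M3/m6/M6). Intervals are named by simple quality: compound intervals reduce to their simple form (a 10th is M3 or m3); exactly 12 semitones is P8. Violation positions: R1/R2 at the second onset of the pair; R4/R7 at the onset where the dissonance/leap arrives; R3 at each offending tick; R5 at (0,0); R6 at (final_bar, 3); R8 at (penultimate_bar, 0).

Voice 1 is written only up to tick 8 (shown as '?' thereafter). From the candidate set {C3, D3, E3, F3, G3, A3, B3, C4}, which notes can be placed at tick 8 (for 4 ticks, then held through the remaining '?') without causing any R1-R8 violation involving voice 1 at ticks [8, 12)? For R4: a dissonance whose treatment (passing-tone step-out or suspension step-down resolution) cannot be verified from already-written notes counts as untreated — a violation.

{A3, E3, G3}

C3: violates R2
D3: violates R4
E3: legal
F3: violates R4
G3: legal
A3: legal
B3: violates R4
C4: violates R3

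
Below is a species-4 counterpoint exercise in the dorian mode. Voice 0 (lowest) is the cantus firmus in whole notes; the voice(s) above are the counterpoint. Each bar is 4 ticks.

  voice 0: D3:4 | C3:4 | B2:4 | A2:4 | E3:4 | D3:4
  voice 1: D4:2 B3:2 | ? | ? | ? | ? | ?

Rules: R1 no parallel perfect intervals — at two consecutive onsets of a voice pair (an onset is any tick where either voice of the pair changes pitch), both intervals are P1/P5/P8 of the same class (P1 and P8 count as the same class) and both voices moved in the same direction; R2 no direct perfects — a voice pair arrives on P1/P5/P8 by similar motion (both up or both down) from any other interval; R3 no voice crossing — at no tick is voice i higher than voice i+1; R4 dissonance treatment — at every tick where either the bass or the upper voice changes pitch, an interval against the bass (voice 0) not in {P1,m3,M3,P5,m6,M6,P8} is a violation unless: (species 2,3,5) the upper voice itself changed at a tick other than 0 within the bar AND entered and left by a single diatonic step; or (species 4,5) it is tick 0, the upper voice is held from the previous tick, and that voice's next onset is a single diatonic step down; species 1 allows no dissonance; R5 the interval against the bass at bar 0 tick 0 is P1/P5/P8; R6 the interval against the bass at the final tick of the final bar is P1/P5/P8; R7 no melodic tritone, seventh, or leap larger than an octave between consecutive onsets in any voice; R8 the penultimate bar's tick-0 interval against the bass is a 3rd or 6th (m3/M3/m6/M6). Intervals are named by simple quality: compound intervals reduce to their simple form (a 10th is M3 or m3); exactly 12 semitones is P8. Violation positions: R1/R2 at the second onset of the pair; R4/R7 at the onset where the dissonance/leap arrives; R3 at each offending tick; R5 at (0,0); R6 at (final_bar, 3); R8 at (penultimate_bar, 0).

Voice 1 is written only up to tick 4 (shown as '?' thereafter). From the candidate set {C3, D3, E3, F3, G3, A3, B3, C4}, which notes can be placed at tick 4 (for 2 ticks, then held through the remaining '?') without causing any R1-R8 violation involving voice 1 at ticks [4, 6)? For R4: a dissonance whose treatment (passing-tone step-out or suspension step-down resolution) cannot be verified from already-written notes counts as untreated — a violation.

{A3, C4, E3}

C3: violates R2,R7
D3: violates R4
E3: legal
F3: violates R4,R7
G3: violates R2
A3: legal
B3: violates R4
C4: legal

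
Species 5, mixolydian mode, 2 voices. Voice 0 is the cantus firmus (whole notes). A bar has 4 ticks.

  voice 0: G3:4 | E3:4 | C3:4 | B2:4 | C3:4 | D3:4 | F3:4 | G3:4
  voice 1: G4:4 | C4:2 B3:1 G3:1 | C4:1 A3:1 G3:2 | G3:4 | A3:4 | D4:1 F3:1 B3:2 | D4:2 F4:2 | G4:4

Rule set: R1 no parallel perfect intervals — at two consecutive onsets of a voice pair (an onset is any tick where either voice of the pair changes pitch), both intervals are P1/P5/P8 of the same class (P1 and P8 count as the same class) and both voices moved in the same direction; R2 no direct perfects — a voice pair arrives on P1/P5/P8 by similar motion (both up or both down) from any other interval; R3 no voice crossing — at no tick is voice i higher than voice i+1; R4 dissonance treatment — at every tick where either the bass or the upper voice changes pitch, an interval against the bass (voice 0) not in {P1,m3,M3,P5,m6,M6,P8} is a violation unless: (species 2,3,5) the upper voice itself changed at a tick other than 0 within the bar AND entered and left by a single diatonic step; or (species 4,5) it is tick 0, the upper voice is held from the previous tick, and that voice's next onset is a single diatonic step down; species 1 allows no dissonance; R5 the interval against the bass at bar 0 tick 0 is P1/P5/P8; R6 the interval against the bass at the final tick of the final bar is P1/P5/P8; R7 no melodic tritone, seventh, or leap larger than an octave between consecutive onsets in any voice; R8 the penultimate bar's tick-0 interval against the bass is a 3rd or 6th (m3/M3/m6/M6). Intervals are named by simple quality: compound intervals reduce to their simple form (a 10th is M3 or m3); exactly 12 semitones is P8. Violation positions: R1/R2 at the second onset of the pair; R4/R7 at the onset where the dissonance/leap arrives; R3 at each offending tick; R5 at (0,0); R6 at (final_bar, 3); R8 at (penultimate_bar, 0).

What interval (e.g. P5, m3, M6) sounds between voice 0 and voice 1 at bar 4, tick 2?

voice 0=C3 voice 1=A3 -> M6

M6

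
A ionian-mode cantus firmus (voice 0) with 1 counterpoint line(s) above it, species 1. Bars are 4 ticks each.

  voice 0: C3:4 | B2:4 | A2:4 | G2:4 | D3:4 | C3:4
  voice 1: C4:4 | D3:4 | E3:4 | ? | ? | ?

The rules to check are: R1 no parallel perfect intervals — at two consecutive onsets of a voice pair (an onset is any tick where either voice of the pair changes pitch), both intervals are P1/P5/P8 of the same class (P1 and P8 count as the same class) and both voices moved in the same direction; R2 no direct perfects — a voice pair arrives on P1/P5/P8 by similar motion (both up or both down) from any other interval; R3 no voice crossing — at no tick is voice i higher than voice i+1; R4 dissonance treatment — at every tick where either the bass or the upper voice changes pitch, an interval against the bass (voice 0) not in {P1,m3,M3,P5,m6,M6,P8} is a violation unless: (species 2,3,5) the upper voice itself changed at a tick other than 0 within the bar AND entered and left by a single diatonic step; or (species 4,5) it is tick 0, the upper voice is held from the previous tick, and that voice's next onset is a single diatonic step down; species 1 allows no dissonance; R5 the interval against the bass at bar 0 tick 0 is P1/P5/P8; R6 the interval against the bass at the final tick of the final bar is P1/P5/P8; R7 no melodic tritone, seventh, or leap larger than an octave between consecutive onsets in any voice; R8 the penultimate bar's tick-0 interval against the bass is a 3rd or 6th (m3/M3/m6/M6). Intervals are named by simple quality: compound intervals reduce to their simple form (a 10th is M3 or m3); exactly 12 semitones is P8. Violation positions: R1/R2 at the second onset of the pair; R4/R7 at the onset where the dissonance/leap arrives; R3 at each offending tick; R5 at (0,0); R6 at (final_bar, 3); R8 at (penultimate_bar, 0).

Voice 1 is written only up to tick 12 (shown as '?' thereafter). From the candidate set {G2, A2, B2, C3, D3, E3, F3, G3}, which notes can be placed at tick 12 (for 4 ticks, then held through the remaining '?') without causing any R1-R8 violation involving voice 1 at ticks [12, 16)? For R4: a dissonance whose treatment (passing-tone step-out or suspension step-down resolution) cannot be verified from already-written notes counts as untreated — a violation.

{B2, E3, G3}

G2: violates R2
A2: violates R4
B2: legal
C3: violates R4
D3: violates R1
E3: legal
F3: violates R4
G3: legal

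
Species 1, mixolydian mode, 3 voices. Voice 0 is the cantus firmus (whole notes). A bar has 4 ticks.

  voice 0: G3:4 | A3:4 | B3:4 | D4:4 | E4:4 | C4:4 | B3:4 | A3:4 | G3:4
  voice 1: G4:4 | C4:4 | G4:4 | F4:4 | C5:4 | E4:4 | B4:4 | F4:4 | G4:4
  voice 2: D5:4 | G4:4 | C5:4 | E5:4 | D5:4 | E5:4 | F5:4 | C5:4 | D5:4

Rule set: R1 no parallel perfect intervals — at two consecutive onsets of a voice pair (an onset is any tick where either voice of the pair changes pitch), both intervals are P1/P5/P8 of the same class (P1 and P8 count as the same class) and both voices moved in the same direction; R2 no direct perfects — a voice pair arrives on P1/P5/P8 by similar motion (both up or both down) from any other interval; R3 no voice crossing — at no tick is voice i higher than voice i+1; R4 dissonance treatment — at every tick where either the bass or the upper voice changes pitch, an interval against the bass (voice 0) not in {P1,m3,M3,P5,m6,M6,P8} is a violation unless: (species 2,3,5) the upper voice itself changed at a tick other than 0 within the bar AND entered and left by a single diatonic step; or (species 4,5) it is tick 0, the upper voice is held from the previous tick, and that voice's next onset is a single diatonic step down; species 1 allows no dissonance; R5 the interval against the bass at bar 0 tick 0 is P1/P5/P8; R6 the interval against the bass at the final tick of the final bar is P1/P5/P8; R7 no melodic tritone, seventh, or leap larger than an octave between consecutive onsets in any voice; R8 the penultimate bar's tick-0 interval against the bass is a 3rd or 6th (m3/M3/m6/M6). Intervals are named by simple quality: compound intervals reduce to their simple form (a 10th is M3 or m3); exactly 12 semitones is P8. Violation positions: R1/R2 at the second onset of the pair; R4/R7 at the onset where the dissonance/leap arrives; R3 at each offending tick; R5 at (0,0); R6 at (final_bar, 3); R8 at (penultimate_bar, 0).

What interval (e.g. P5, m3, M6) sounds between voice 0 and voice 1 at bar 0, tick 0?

P8

voice 0=G3 voice 1=G4 -> P8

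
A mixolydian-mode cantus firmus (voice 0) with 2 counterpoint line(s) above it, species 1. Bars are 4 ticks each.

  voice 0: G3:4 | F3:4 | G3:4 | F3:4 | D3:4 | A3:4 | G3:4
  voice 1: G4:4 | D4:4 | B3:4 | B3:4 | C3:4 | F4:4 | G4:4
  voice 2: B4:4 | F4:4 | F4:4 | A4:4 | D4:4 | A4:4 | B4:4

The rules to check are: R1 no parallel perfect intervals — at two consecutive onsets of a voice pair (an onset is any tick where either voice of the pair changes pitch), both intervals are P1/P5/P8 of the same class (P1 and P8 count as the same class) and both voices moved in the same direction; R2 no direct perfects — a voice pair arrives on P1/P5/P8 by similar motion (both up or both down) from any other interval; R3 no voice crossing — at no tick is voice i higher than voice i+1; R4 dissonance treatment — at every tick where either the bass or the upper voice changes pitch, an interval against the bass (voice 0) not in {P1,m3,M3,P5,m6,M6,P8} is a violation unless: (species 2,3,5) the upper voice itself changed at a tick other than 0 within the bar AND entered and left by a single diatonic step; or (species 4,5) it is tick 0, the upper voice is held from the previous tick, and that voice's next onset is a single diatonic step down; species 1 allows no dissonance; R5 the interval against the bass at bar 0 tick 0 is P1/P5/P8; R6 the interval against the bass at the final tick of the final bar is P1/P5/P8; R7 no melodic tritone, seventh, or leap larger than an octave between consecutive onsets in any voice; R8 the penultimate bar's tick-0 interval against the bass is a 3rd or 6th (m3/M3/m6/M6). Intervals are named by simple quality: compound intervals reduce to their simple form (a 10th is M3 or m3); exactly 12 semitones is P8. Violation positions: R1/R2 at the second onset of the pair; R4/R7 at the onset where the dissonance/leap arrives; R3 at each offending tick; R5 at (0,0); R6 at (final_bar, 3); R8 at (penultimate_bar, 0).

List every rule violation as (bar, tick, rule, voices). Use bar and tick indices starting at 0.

(0, 0, R5, (0, 2))
(1, 0, R2, (0, 2))
(1, 0, R7, (2,))
(2, 0, R4, (0, 2))
(3, 0, R4, (0, 1))
(4, 0, R2, (0, 2))
(4, 0, R3, (0, 1))
(4, 0, R4, (0, 1))
(4, 0, R7, (1,))
(4, 1, R3, (0, 1))
(4, 2, R3, (0, 1))
(4, 3, R3, (0, 1))
(5, 0, R1, (0, 2))
(5, 0, R7, (1,))
(5, 0, R8, (0, 2))
(6, 3, R6, (0, 2))

bar 0: v0=G3 v1=G4 v2=B4 downbeat M3
bar 1: v0=F3 v1=D4 v2=F4 downbeat P8
bar 2: v0=G3 v1=B3 v2=F4 downbeat m7
bar 3: v0=F3 v1=B3 v2=A4 downbeat M3
bar 4: v0=D3 v1=C3 v2=D4 downbeat P8
bar 5: v0=A3 v1=F4 v2=A4 downbeat P8
bar 6: v0=G3 v1=G4 v2=B4 downbeat M3
  -> R5 @ bar 0 tick 0 v(0, 2): opens on M3
  -> R2 @ bar 1 tick 0 v(0, 2): G3/B4 M3 -> F3/F4 P8 similar
  -> R7 @ bar 1 tick 0 v(2,): B4->F4 leap 6st
  -> R4 @ bar 2 tick 0 v(0, 2): G3/F4 m7 untreated
  -> R4 @ bar 3 tick 0 v(0, 1): F3/B3 TT untreated
  -> R2 @ bar 4 tick 0 v(0, 2): F3/A4 M3 -> D3/D4 P8 similar
  -> R3 @ bar 4 tick 0 v(0, 1): D3 above C3
  -> R4 @ bar 4 tick 0 v(0, 1): D3/C3 M2 untreated
  -> R7 @ bar 4 tick 0 v(1,): B3->C3 leap 11st
  -> R3 @ bar 4 tick 1 v(0, 1): D3 above C3
  -> R3 @ bar 4 tick 2 v(0, 1): D3 above C3
  -> R3 @ bar 4 tick 3 v(0, 1): D3 above C3
  -> R1 @ bar 5 tick 0 v(0, 2): D3/D4 P8 -> A3/A4 P8 similar
  -> R7 @ bar 5 tick 0 v(1,): C3->F4 leap 17st
  -> R8 @ bar 5 tick 0 v(0, 2): penult P8 not 3rd/6th
  -> R6 @ bar 6 tick 3 v(0, 2): closes on M3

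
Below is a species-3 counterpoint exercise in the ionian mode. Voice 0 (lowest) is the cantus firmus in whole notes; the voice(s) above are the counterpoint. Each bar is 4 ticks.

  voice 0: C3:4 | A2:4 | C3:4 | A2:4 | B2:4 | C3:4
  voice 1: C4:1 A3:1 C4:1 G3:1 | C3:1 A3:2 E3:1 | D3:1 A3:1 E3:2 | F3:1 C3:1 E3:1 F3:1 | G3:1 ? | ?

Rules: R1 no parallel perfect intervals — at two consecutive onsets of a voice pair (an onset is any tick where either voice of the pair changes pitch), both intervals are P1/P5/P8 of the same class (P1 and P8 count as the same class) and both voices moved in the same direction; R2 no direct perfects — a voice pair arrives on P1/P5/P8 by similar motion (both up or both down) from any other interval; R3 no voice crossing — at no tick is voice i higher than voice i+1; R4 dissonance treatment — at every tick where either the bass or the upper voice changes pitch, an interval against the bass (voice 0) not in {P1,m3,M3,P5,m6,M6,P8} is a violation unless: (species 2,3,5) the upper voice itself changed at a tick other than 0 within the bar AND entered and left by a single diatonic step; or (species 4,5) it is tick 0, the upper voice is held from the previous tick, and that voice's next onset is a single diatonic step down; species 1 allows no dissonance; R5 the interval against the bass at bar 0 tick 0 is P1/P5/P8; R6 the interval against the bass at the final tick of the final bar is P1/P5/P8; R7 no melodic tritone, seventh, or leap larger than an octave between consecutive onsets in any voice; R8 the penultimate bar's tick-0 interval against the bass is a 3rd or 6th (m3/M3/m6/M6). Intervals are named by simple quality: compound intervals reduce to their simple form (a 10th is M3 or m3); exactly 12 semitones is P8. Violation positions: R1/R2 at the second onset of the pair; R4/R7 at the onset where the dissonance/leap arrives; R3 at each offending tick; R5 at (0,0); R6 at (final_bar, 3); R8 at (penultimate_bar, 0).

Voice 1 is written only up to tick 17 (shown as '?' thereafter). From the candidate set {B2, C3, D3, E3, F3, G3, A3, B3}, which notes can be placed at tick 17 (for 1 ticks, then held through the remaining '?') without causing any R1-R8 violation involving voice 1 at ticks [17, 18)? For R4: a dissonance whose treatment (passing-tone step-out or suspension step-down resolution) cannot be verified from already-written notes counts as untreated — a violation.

{B2, B3, D3, G3}

B2: legal
C3: violates R4
D3: legal
E3: violates R4
F3: violates R4
G3: legal
A3: violates R4
B3: legal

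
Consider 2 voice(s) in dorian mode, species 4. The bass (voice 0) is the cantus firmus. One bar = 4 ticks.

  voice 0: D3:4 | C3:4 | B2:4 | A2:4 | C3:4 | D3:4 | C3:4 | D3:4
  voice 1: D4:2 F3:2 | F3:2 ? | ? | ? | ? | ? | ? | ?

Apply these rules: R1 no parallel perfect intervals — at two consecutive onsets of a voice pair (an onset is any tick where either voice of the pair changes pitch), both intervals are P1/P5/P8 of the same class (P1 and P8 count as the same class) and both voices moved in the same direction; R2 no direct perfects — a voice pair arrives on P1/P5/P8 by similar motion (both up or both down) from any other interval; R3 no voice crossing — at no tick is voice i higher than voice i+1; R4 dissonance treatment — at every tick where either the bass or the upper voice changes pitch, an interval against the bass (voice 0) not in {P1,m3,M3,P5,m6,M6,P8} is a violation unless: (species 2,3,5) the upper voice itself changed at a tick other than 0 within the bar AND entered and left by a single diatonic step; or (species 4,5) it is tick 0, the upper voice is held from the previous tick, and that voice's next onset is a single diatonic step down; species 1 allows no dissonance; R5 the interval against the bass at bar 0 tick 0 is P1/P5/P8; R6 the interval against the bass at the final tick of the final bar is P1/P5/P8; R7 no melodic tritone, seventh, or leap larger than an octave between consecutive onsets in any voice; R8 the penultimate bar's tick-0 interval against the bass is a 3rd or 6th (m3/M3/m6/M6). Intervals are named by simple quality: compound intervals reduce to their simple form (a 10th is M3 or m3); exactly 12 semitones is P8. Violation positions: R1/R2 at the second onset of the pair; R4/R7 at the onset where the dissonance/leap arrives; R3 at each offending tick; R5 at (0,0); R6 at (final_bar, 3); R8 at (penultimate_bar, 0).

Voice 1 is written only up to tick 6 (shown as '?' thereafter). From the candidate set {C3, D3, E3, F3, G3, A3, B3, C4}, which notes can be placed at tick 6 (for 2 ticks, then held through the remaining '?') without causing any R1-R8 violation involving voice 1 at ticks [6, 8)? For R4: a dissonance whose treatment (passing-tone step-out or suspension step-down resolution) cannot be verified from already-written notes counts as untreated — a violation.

{A3, C3, C4, E3, F3, G3}

C3: legal
D3: violates R4
E3: legal
F3: legal
G3: legal
A3: legal
B3: violates R4,R7
C4: legal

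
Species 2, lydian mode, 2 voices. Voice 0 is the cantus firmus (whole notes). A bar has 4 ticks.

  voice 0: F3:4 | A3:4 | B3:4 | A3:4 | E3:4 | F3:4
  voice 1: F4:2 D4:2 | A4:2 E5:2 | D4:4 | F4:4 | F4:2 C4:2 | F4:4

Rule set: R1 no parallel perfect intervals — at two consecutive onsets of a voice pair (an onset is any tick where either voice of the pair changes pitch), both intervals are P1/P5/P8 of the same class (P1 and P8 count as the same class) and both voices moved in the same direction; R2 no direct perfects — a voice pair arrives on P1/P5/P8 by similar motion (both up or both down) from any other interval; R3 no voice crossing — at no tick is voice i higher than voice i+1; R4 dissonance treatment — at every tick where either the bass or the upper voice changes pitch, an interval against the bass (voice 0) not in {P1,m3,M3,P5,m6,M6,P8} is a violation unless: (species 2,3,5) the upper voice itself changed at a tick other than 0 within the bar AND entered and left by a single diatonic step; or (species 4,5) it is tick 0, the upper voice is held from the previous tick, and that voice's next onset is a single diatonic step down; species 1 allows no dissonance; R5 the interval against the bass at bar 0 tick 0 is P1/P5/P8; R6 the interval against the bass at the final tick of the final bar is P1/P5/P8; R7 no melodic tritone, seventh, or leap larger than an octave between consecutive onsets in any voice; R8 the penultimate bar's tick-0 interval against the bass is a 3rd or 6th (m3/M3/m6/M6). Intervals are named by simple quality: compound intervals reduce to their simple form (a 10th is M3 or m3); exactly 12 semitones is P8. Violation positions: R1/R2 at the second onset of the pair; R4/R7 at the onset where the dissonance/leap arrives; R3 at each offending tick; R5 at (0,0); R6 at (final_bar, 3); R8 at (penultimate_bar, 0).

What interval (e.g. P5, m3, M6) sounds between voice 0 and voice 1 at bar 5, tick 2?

voice 0=F3 voice 1=F4 -> P8

P8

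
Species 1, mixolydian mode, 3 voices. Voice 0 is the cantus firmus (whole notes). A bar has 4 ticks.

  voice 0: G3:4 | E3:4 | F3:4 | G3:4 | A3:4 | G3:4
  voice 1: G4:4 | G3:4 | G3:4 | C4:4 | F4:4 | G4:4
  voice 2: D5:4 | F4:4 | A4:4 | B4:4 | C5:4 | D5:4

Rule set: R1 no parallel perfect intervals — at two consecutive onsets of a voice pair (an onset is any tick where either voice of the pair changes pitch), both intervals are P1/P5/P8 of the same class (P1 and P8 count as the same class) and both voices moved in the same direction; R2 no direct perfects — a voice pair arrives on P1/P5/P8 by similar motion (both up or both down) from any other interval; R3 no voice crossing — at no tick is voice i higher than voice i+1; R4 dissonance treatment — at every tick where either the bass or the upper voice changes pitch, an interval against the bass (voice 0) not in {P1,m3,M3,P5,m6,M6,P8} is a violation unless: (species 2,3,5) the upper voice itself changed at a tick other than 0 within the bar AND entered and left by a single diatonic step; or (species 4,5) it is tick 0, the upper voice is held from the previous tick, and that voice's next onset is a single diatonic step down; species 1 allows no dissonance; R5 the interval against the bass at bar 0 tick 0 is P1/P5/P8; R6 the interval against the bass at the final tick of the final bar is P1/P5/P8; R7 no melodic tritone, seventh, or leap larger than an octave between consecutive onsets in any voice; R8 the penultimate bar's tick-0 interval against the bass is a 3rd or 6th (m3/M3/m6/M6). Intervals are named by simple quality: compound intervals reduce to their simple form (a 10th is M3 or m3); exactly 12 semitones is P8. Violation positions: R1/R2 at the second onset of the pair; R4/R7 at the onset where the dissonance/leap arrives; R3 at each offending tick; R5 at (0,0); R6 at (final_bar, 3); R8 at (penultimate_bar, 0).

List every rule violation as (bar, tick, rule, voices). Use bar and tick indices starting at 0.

bar 0: v0=G3 v1=G4 v2=D5 downbeat P5
bar 1: v0=E3 v1=G3 v2=F4 downbeat m2
bar 2: v0=F3 v1=G3 v2=A4 downbeat M3
bar 3: v0=G3 v1=C4 v2=B4 downbeat M3
bar 4: v0=A3 v1=F4 v2=C5 downbeat m3
bar 5: v0=G3 v1=G4 v2=D5 downbeat P5
  -> R4 @ bar 1 tick 0 v(0, 2): E3/F4 m2 untreated
  -> R4 @ bar 2 tick 0 v(0, 1): F3/G3 M2 untreated
  -> R4 @ bar 3 tick 0 v(0, 1): G3/C4 P4 untreated
  -> R2 @ bar 4 tick 0 v(1, 2): C4/B4 M7 -> F4/C5 P5 similar
  -> R1 @ bar 5 tick 0 v(1, 2): F4/C5 P5 -> G4/D5 P5 similar

(1, 0, R4, (0, 2))
(2, 0, R4, (0, 1))
(3, 0, R4, (0, 1))
(4, 0, R2, (1, 2))
(5, 0, R1, (1, 2))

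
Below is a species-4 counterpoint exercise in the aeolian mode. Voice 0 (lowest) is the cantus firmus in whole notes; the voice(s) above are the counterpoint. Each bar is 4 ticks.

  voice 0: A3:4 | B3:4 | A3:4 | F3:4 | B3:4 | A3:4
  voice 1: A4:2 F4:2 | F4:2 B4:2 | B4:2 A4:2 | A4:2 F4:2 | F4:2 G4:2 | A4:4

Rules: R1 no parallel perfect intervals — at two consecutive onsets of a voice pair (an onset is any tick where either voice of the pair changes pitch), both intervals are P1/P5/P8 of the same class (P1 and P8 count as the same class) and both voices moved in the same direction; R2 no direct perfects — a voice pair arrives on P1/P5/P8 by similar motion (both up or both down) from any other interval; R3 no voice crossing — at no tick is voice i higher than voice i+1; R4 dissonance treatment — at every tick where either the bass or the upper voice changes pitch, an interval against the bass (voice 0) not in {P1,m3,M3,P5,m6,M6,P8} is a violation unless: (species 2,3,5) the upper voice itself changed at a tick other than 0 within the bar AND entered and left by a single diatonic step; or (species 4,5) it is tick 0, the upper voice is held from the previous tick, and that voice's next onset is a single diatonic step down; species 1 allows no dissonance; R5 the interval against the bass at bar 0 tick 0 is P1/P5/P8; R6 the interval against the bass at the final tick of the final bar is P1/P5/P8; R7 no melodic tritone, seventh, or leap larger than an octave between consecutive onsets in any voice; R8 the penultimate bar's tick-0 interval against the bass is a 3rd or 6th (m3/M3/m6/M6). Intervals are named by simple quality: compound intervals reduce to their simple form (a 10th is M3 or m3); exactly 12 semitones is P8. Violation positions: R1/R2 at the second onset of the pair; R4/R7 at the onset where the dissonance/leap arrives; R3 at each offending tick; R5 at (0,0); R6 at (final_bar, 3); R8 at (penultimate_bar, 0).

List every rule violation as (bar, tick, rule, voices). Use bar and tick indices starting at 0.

bar 0: v0=A3 v1=A4 downbeat P8
bar 1: v0=B3 v1=F4 downbeat TT
bar 2: v0=A3 v1=B4 downbeat M2
bar 3: v0=F3 v1=A4 downbeat M3
bar 4: v0=B3 v1=F4 downbeat TT
bar 5: v0=A3 v1=A4 downbeat P8
  -> R4 @ bar 1 tick 0 v(0, 1): B3/F4 TT untreated
  -> R7 @ bar 1 tick 2 v(1,): F4->B4 leap 6st
  -> R4 @ bar 4 tick 0 v(0, 1): B3/F4 TT untreated
  -> R7 @ bar 4 tick 0 v(0,): F3->B3 leap 6st
  -> R8 @ bar 4 tick 0 v(0, 1): penult TT not 3rd/6th

(1, 0, R4, (0, 1))
(1, 2, R7, (1,))
(4, 0, R4, (0, 1))
(4, 0, R7, (0,))
(4, 0, R8, (0, 1))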